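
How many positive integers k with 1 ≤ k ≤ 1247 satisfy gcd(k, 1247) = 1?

1176

Prime factorization: 1247 = 29 × 43.
φ(29) = 29 − 1 = 28.
φ(43) = 43 − 1 = 42.
φ(1247) = 28 × 42 = 1176.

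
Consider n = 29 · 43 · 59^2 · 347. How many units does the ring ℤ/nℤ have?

1392398112

φ(1506260029) = 1506260029 · (1 − 1/29) · (1 − 1/43) · (1 − 1/59) · (1 − 1/347)
       = 1506260029 · 23599968/25529831 = 1392398112.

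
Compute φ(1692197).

1692197 = 13**2 · 17 · 19 · 31.
φ(13^2) = 13^2 − 13^1 = 169 − 13 = 156.
φ(17) = 17 − 1 = 16.
φ(19) = 19 − 1 = 18.
φ(31) = 31 − 1 = 30.
φ(1692197) = 156 × 16 × 18 × 30 = 1347840.

1347840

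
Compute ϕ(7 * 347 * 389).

805488

φ(7) = 7 − 1 = 6.
φ(347) = 347 − 1 = 346.
φ(389) = 389 − 1 = 388.
Since φ is multiplicative, φ(944881) = 6 · 346 · 388 = 805488.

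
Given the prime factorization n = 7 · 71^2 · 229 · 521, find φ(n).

φ(7) = 7 − 1 = 6.
φ(71^2) = 71^2 − 71^1 = 5041 − 71 = 4970.
φ(229) = 229 − 1 = 228.
φ(521) = 521 − 1 = 520.
Multiply: 6 · 4970 · 228 · 520 = 3535459200.

3535459200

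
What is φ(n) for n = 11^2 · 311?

φ(37631) = 37631 · (1 − 1/11) · (1 − 1/311)
       = 37631 · 3100/3421 = 34100.

34100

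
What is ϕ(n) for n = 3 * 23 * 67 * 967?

φ(3) = 3 − 1 = 2.
φ(23) = 23 − 1 = 22.
φ(67) = 67 − 1 = 66.
φ(967) = 967 − 1 = 966.
Multiply: 2 · 22 · 66 · 966 = 2805264.

2805264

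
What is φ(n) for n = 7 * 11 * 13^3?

121680

φ(169169) = 169169 · (1 − 1/7) · (1 − 1/11) · (1 − 1/13)
       = 169169 · 720/1001 = 121680.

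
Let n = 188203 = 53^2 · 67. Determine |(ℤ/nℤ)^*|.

181896

φ(53^2) = 53^2 − 53^1 = 2809 − 53 = 2756.
φ(67) = 67 − 1 = 66.
Since φ is multiplicative, φ(188203) = 2756 · 66 = 181896.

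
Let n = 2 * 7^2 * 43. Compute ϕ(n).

1764

φ(2) = 2 − 1 = 1.
φ(7^2) = 7^1·(7−1) = 7·6 = 42.
φ(43) = 43 − 1 = 42.
Since φ is multiplicative, φ(4214) = 1 · 42 · 42 = 1764.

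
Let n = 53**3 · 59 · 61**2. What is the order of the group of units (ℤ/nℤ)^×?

φ(32684307703) = 32684307703 · (1 − 1/53) · (1 − 1/59) · (1 − 1/61)
       = 32684307703 · 180960/190747 = 31007315040.

31007315040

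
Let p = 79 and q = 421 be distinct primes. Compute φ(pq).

32760

φ(79) = 79 − 1 = 78.
φ(421) = 421 − 1 = 420.
Multiply: 78 · 420 = 32760.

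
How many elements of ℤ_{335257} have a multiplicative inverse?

276480

335257 = 13 · 17 · 37 · 41.
φ(335257) = 335257 · (1 − 1/13) · (1 − 1/17) · (1 − 1/37) · (1 − 1/41)
       = 335257 · 276480/335257 = 276480.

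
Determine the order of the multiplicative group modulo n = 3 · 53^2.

5512

φ(8427) = 8427 · (1 − 1/3) · (1 − 1/53)
       = 8427 · 104/159 = 5512.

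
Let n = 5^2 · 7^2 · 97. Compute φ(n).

φ(5^2) = 5^1·(5−1) = 5·4 = 20.
φ(7^2) = 7^2 − 7^1 = 49 − 7 = 42.
φ(97) = 97 − 1 = 96.
φ(118825) = 20 × 42 × 96 = 80640.

80640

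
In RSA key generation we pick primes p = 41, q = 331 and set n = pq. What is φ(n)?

13200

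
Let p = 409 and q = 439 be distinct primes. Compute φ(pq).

178704

φ(n) = (p − 1)(q − 1) = (409−1)(439−1) = 408·438 = 178704.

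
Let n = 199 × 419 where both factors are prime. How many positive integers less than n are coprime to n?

82764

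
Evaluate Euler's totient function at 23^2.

φ(529) = 529 · (1 − 1/23)
       = 529 · 22/23 = 506.

506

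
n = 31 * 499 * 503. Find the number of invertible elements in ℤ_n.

φ(7780907) = 7780907 · (1 − 1/31) · (1 − 1/499) · (1 − 1/503)
       = 7780907 · 7499880/7780907 = 7499880.

7499880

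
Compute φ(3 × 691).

1380

φ(2073) = 2073 · (1 − 1/3) · (1 − 1/691)
       = 2073 · 1380/2073 = 1380.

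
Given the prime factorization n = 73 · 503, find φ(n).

φ(73) = 73 − 1 = 72.
φ(503) = 503 − 1 = 502.
φ(36719) = 72 × 502 = 36144.

36144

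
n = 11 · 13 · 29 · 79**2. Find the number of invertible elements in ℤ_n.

20704320

φ(11) = 11 − 1 = 10.
φ(13) = 13 − 1 = 12.
φ(29) = 29 − 1 = 28.
φ(79^2) = 79^1·(79−1) = 79·78 = 6162.
φ(25881427) = 10 × 12 × 28 × 6162 = 20704320.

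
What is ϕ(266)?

108

Prime factorization: 266 = 2 * 7 * 19.
φ(266) = 266 · (1 − 1/2) · (1 − 1/7) · (1 − 1/19)
       = 266 · 108/266 = 108.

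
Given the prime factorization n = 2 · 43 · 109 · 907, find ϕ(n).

4109616

φ(8502218) = 8502218 · (1 − 1/2) · (1 − 1/43) · (1 − 1/109) · (1 − 1/907)
       = 8502218 · 4109616/8502218 = 4109616.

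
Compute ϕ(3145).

Prime factorization: 3145 = 5 · 17 · 37.
φ(3145) = 3145 · (1 − 1/5) · (1 − 1/17) · (1 − 1/37)
       = 3145 · 2304/3145 = 2304.

2304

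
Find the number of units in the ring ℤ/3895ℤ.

2880

Prime factorization: 3895 = 5 · 19 · 41.
φ(3895) = 3895 · (1 − 1/5) · (1 − 1/19) · (1 − 1/41)
       = 3895 · 2880/3895 = 2880.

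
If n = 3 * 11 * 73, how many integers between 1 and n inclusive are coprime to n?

1440

φ(3) = 3 − 1 = 2.
φ(11) = 11 − 1 = 10.
φ(73) = 73 − 1 = 72.
φ(2409) = 2 × 10 × 72 = 1440.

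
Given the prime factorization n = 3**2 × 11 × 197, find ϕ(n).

φ(3^2) = 3^1·(3−1) = 3·2 = 6.
φ(11) = 11 − 1 = 10.
φ(197) = 197 − 1 = 196.
Multiply: 6 · 10 · 196 = 11760.

11760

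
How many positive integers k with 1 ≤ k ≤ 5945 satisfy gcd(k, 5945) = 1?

4480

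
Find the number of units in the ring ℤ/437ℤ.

396

First factor: 437 = 19 × 23.
φ(19) = 19 − 1 = 18.
φ(23) = 23 − 1 = 22.
Multiply: 18 · 22 = 396.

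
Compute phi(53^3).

146068

φ(53^3) = 53^2·(53−1) = 2809·52 = 146068.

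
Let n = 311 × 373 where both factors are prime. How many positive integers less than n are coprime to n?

115320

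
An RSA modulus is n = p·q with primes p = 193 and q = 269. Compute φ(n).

51456

φ(pq) = (p−1)(q−1) = 192 · 268 = 51456.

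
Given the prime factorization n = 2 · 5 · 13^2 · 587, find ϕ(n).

φ(2) = 2 − 1 = 1.
φ(5) = 5 − 1 = 4.
φ(13^2) = 13^1·(13−1) = 13·12 = 156.
φ(587) = 587 − 1 = 586.
φ(992030) = 1 × 4 × 156 × 586 = 365664.

365664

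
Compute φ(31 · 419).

12540

φ(12989) = 12989 · (1 − 1/31) · (1 − 1/419)
       = 12989 · 12540/12989 = 12540.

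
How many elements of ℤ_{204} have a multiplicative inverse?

First factor: 204 = 2**2 * 3 * 17.
φ(204) = 204 · (1 − 1/2) · (1 − 1/3) · (1 − 1/17)
       = 204 · 32/102 = 64.

64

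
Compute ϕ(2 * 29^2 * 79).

63336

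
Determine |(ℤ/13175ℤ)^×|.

9600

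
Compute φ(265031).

Factor 265031: 265031 = 13 × 19 × 29 × 37.
φ(265031) = 265031 · (1 − 1/13) · (1 − 1/19) · (1 − 1/29) · (1 − 1/37)
       = 265031 · 217728/265031 = 217728.

217728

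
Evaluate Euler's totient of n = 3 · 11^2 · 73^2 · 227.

φ(439114929) = 439114929 · (1 − 1/3) · (1 − 1/11) · (1 − 1/73) · (1 − 1/227)
       = 439114929 · 325440/546843 = 261328320.

261328320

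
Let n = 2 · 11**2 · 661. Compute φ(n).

φ(159962) = 159962 · (1 − 1/2) · (1 − 1/11) · (1 − 1/661)
       = 159962 · 6600/14542 = 72600.

72600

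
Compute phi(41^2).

φ(1681) = 1681 · (1 − 1/41)
       = 1681 · 40/41 = 1640.

1640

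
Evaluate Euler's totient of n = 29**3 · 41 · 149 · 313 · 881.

φ(41085101552953) = 41085101552953 · (1 − 1/29) · (1 − 1/41) · (1 − 1/149) · (1 − 1/313) · (1 − 1/881)
       = 41085101552953 · 45511065600/48852677233 = 38274806169600.

38274806169600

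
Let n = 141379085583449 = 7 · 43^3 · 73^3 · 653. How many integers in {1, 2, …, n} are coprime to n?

116563683858048

φ(141379085583449) = 141379085583449 · (1 − 1/7) · (1 − 1/43) · (1 − 1/73) · (1 − 1/653)
       = 141379085583449 · 11829888/14348369 = 116563683858048.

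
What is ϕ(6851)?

5760

First factor: 6851 = 13 · 17 · 31.
φ(13) = 13 − 1 = 12.
φ(17) = 17 − 1 = 16.
φ(31) = 31 − 1 = 30.
Since φ is multiplicative, φ(6851) = 12 · 16 · 30 = 5760.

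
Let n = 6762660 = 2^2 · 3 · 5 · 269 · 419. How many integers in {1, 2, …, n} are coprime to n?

1792384

φ(2^2) = 2^1·(2−1) = 2·1 = 2.
φ(3) = 3 − 1 = 2.
φ(5) = 5 − 1 = 4.
φ(269) = 269 − 1 = 268.
φ(419) = 419 − 1 = 418.
Multiply: 2 · 2 · 4 · 268 · 418 = 1792384.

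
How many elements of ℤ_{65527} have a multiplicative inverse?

47520

Prime factorization: 65527 = 7 · 11 · 23 · 37.
φ(65527) = 65527 · (1 − 1/7) · (1 − 1/11) · (1 − 1/23) · (1 − 1/37)
       = 65527 · 47520/65527 = 47520.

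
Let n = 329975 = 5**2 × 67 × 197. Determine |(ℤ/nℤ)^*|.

φ(329975) = 329975 · (1 − 1/5) · (1 − 1/67) · (1 − 1/197)
       = 329975 · 51744/65995 = 258720.

258720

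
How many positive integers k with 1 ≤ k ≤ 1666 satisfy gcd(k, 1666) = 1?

672

First factor: 1666 = 2 · 7^2 · 17.
φ(2) = 2 − 1 = 1.
φ(7^2) = 7^2 − 7^1 = 49 − 7 = 42.
φ(17) = 17 − 1 = 16.
φ(1666) = 1 × 42 × 16 = 672.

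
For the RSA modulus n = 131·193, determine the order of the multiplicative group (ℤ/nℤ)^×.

φ(n) = (p − 1)(q − 1) = (131−1)(193−1) = 130·192 = 24960.

24960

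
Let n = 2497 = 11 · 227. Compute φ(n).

φ(2497) = 2497 · (1 − 1/11) · (1 − 1/227)
       = 2497 · 2260/2497 = 2260.

2260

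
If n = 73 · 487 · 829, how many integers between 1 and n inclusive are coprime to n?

φ(73) = 73 − 1 = 72.
φ(487) = 487 − 1 = 486.
φ(829) = 829 − 1 = 828.
φ(29471779) = 72 × 486 × 828 = 28973376.

28973376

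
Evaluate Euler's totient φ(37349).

Prime factorization: 37349 = 13^3 · 17.
φ(13^3) = 13^2·(13−1) = 169·12 = 2028.
φ(17) = 17 − 1 = 16.
Since φ is multiplicative, φ(37349) = 2028 · 16 = 32448.

32448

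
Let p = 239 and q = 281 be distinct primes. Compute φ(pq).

66640

For distinct primes, φ(pq) = (p−1)(q−1) = 238 × 280 = 66640.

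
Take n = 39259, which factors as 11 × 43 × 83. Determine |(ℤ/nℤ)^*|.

34440

φ(39259) = 39259 · (1 − 1/11) · (1 − 1/43) · (1 − 1/83)
       = 39259 · 34440/39259 = 34440.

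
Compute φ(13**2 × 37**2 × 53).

10805184

φ(13^2) = 13^2 − 13^1 = 169 − 13 = 156.
φ(37^2) = 37^1·(37−1) = 37·36 = 1332.
φ(53) = 53 − 1 = 52.
Multiply: 156 · 1332 · 52 = 10805184.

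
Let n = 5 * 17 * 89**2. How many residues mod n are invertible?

φ(673285) = 673285 · (1 − 1/5) · (1 − 1/17) · (1 − 1/89)
       = 673285 · 5632/7565 = 501248.

501248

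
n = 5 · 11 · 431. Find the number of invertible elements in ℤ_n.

φ(23705) = 23705 · (1 − 1/5) · (1 − 1/11) · (1 − 1/431)
       = 23705 · 17200/23705 = 17200.

17200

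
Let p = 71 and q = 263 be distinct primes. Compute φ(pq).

φ(pq) = (p−1)(q−1) = 70 · 262 = 18340.

18340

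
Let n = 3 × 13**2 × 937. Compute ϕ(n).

φ(3) = 3 − 1 = 2.
φ(13^2) = 13^2 − 13^1 = 169 − 13 = 156.
φ(937) = 937 − 1 = 936.
Since φ is multiplicative, φ(475059) = 2 · 156 · 936 = 292032.

292032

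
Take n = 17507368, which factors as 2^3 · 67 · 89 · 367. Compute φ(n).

φ(17507368) = 17507368 · (1 − 1/2) · (1 − 1/67) · (1 − 1/89) · (1 − 1/367)
       = 17507368 · 2125728/4376842 = 8502912.

8502912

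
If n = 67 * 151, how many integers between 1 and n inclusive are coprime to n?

φ(67) = 67 − 1 = 66.
φ(151) = 151 − 1 = 150.
Multiply: 66 · 150 = 9900.

9900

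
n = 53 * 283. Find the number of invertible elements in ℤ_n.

φ(14999) = 14999 · (1 − 1/53) · (1 − 1/283)
       = 14999 · 14664/14999 = 14664.

14664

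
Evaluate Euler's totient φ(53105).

Factor 53105: 53105 = 5 · 13 · 19 · 43.
φ(5) = 5 − 1 = 4.
φ(13) = 13 − 1 = 12.
φ(19) = 19 − 1 = 18.
φ(43) = 43 − 1 = 42.
Multiply: 4 · 12 · 18 · 42 = 36288.

36288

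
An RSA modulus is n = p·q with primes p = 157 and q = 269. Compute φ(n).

41808

φ(n) = (p − 1)(q − 1) = (157−1)(269−1) = 156·268 = 41808.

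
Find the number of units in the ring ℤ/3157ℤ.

2400

Prime factorization: 3157 = 7 · 11 · 41.
φ(3157) = 3157 · (1 − 1/7) · (1 − 1/11) · (1 − 1/41)
       = 3157 · 2400/3157 = 2400.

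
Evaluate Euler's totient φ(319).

319 = 11 · 29.
φ(319) = 319 · (1 − 1/11) · (1 − 1/29)
       = 319 · 280/319 = 280.

280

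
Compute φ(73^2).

5256

φ(73^2) = 73^2 − 73^1 = 5329 − 73 = 5256.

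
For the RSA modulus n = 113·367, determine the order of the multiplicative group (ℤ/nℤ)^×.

φ(n) = (p − 1)(q − 1) = (113−1)(367−1) = 112·366 = 40992.

40992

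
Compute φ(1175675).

Factor 1175675: 1175675 = 5^2 * 31 * 37 * 41.
φ(5^2) = 5^2 − 5^1 = 25 − 5 = 20.
φ(31) = 31 − 1 = 30.
φ(37) = 37 − 1 = 36.
φ(41) = 41 − 1 = 40.
Multiply: 20 · 30 · 36 · 40 = 864000.

864000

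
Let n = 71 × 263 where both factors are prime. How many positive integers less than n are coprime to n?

φ(71) = 71 − 1 = 70.
φ(263) = 263 − 1 = 262.
Since φ is multiplicative, φ(18673) = 70 · 262 = 18340.

18340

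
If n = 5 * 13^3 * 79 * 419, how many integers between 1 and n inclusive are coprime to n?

φ(363614485) = 363614485 · (1 − 1/5) · (1 − 1/13) · (1 − 1/79) · (1 − 1/419)
       = 363614485 · 1564992/2151565 = 264483648.

264483648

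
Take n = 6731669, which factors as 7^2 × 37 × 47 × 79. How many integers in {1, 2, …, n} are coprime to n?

5425056

φ(6731669) = 6731669 · (1 − 1/7) · (1 − 1/37) · (1 − 1/47) · (1 − 1/79)
       = 6731669 · 775008/961667 = 5425056.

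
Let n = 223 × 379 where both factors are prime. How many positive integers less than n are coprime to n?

83916

φ(84517) = 84517 · (1 − 1/223) · (1 − 1/379)
       = 84517 · 83916/84517 = 83916.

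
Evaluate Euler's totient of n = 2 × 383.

φ(2) = 2 − 1 = 1.
φ(383) = 383 − 1 = 382.
Since φ is multiplicative, φ(766) = 1 · 382 = 382.

382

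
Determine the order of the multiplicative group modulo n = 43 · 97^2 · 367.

143144064

φ(43) = 43 − 1 = 42.
φ(97^2) = 97^1·(97−1) = 97·96 = 9312.
φ(367) = 367 − 1 = 366.
Multiply: 42 · 9312 · 366 = 143144064.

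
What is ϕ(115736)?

115736 = 2**3 · 17 · 23 · 37.
φ(115736) = 115736 · (1 − 1/2) · (1 − 1/17) · (1 − 1/23) · (1 − 1/37)
       = 115736 · 12672/28934 = 50688.

50688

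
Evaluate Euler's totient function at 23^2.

506

φ(529) = 529 · (1 − 1/23)
       = 529 · 22/23 = 506.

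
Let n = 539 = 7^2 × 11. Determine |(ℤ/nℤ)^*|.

420

φ(539) = 539 · (1 − 1/7) · (1 − 1/11)
       = 539 · 60/77 = 420.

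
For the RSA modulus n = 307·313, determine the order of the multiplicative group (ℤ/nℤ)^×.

φ(96091) = 96091 · (1 − 1/307) · (1 − 1/313)
       = 96091 · 95472/96091 = 95472.

95472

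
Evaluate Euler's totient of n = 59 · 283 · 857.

14000736

φ(59) = 59 − 1 = 58.
φ(283) = 283 − 1 = 282.
φ(857) = 857 − 1 = 856.
Multiply: 58 · 282 · 856 = 14000736.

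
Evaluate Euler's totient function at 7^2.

φ(49) = 49 · (1 − 1/7)
       = 49 · 6/7 = 42.

42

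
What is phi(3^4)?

54

φ(3^4) = 3^3·(3−1) = 27·2 = 54.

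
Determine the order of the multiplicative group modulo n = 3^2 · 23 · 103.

13464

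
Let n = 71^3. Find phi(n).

352870

φ(357911) = 357911 · (1 − 1/71)
       = 357911 · 70/71 = 352870.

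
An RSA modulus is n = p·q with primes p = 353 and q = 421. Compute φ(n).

For distinct primes, φ(pq) = (p−1)(q−1) = 352 × 420 = 147840.

147840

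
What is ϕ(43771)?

43771 = 7 × 13**2 × 37.
φ(7) = 7 − 1 = 6.
φ(13^2) = 13^1·(13−1) = 13·12 = 156.
φ(37) = 37 − 1 = 36.
Since φ is multiplicative, φ(43771) = 6 · 156 · 36 = 33696.

33696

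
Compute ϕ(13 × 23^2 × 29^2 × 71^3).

1739812831680

φ(2069998669427) = 2069998669427 · (1 − 1/13) · (1 − 1/23) · (1 − 1/29) · (1 − 1/71)
       = 2069998669427 · 517440/615641 = 1739812831680.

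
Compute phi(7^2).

42

φ(49) = 49 · (1 − 1/7)
       = 49 · 6/7 = 42.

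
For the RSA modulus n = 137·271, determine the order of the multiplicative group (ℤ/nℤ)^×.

36720

For distinct primes, φ(pq) = (p−1)(q−1) = 136 × 270 = 36720.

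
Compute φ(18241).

Factor 18241: 18241 = 17 · 29 · 37.
φ(18241) = 18241 · (1 − 1/17) · (1 − 1/29) · (1 − 1/37)
       = 18241 · 16128/18241 = 16128.

16128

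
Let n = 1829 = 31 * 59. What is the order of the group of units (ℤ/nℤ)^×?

1740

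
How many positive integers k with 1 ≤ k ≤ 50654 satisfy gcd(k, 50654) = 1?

50654 = 2 * 19 * 31 * 43.
φ(2) = 2 − 1 = 1.
φ(19) = 19 − 1 = 18.
φ(31) = 31 − 1 = 30.
φ(43) = 43 − 1 = 42.
Since φ is multiplicative, φ(50654) = 1 · 18 · 30 · 42 = 22680.

22680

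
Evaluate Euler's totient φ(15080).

5376

First factor: 15080 = 2**3 * 5 * 13 * 29.
φ(15080) = 15080 · (1 − 1/2) · (1 − 1/5) · (1 − 1/13) · (1 − 1/29)
       = 15080 · 1344/3770 = 5376.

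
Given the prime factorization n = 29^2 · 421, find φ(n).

341040

φ(29^2) = 29^2 − 29^1 = 841 − 29 = 812.
φ(421) = 421 − 1 = 420.
φ(354061) = 812 × 420 = 341040.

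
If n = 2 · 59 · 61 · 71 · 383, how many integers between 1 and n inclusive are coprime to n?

φ(195735214) = 195735214 · (1 − 1/2) · (1 − 1/59) · (1 − 1/61) · (1 − 1/71) · (1 − 1/383)
       = 195735214 · 93055200/195735214 = 93055200.

93055200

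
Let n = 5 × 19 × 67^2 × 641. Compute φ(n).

203765760

φ(273357655) = 273357655 · (1 − 1/5) · (1 − 1/19) · (1 − 1/67) · (1 − 1/641)
       = 273357655 · 3041280/4079965 = 203765760.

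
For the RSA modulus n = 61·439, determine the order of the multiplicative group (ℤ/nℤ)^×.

26280

φ(pq) = (p−1)(q−1) = 60 · 438 = 26280.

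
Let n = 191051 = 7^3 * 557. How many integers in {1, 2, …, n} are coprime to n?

φ(7^3) = 7^3 − 7^2 = 343 − 49 = 294.
φ(557) = 557 − 1 = 556.
Multiply: 294 · 556 = 163464.

163464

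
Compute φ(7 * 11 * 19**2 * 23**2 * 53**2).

28615878720

φ(7) = 7 − 1 = 6.
φ(11) = 11 − 1 = 10.
φ(19^2) = 19^1·(19−1) = 19·18 = 342.
φ(23^2) = 23^1·(23−1) = 23·22 = 506.
φ(53^2) = 53^2 − 53^1 = 2809 − 53 = 2756.
Since φ is multiplicative, φ(41305257917) = 6 · 10 · 342 · 506 · 2756 = 28615878720.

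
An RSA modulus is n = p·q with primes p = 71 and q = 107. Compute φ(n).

7420

φ(n) = (p − 1)(q − 1) = (71−1)(107−1) = 70·106 = 7420.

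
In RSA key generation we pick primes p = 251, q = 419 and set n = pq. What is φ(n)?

For distinct primes, φ(pq) = (p−1)(q−1) = 250 × 418 = 104500.

104500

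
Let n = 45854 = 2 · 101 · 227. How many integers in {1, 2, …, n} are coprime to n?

φ(45854) = 45854 · (1 − 1/2) · (1 − 1/101) · (1 − 1/227)
       = 45854 · 22600/45854 = 22600.

22600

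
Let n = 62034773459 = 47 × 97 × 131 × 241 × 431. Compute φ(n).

59245056000

φ(62034773459) = 62034773459 · (1 − 1/47) · (1 − 1/97) · (1 − 1/131) · (1 − 1/241) · (1 − 1/431)
       = 62034773459 · 59245056000/62034773459 = 59245056000.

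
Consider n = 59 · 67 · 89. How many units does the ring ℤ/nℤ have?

336864

φ(351817) = 351817 · (1 − 1/59) · (1 − 1/67) · (1 − 1/89)
       = 351817 · 336864/351817 = 336864.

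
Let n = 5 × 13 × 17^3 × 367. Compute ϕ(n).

81234432

φ(117199615) = 117199615 · (1 − 1/5) · (1 − 1/13) · (1 − 1/17) · (1 − 1/367)
       = 117199615 · 281088/405535 = 81234432.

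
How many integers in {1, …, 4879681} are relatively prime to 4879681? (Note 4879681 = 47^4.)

4775858

φ(47^4) = 47^4 − 47^3 = 4879681 − 103823 = 4775858.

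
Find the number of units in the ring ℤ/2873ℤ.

2496

Prime factorization: 2873 = 13**2 × 17.
φ(2873) = 2873 · (1 − 1/13) · (1 − 1/17)
       = 2873 · 192/221 = 2496.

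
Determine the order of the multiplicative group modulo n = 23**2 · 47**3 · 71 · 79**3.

φ(1922599692135223) = 1922599692135223 · (1 − 1/23) · (1 − 1/47) · (1 − 1/71) · (1 − 1/79)
       = 1922599692135223 · 5525520/6063329 = 1752067725648240.

1752067725648240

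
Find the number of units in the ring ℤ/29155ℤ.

18816

First factor: 29155 = 5 × 7**3 × 17.
φ(5) = 5 − 1 = 4.
φ(7^3) = 7^2·(7−1) = 49·6 = 294.
φ(17) = 17 − 1 = 16.
φ(29155) = 4 × 294 × 16 = 18816.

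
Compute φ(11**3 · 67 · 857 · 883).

60293661120

φ(11^3) = 11^2·(11−1) = 121·10 = 1210.
φ(67) = 67 − 1 = 66.
φ(857) = 857 − 1 = 856.
φ(883) = 883 − 1 = 882.
Since φ is multiplicative, φ(67483000387) = 1210 · 66 · 856 · 882 = 60293661120.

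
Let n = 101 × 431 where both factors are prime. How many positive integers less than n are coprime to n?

43000

φ(pq) = (p−1)(q−1) = 100 · 430 = 43000.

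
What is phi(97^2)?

9312

φ(97^2) = 97^2 − 97^1 = 9409 − 97 = 9312.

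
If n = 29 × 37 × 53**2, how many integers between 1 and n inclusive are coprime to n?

2778048

φ(29) = 29 − 1 = 28.
φ(37) = 37 − 1 = 36.
φ(53^2) = 53^1·(53−1) = 53·52 = 2756.
Since φ is multiplicative, φ(3014057) = 28 · 36 · 2756 = 2778048.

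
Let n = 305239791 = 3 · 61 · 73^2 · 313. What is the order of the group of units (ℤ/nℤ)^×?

196784640

φ(305239791) = 305239791 · (1 − 1/3) · (1 − 1/61) · (1 − 1/73) · (1 − 1/313)
       = 305239791 · 2695680/4181367 = 196784640.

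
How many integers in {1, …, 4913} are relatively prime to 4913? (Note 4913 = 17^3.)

4624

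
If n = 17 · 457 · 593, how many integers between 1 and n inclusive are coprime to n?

4319232

φ(4607017) = 4607017 · (1 − 1/17) · (1 − 1/457) · (1 − 1/593)
       = 4607017 · 4319232/4607017 = 4319232.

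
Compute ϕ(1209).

First factor: 1209 = 3 · 13 · 31.
φ(3) = 3 − 1 = 2.
φ(13) = 13 − 1 = 12.
φ(31) = 31 − 1 = 30.
φ(1209) = 2 × 12 × 30 = 720.

720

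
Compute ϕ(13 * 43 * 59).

29232

φ(13) = 13 − 1 = 12.
φ(43) = 43 − 1 = 42.
φ(59) = 59 − 1 = 58.
Multiply: 12 · 42 · 58 = 29232.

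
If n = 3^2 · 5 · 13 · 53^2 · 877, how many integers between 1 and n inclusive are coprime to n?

695305728

φ(3^2) = 3^2 − 3^1 = 9 − 3 = 6.
φ(5) = 5 − 1 = 4.
φ(13) = 13 − 1 = 12.
φ(53^2) = 53^1·(53−1) = 53·52 = 2756.
φ(877) = 877 − 1 = 876.
Since φ is multiplicative, φ(1441143405) = 6 · 4 · 12 · 2756 · 876 = 695305728.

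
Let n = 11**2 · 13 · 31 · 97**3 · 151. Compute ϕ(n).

5365388160000

φ(11^2) = 11^1·(11−1) = 11·10 = 110.
φ(13) = 13 − 1 = 12.
φ(31) = 31 − 1 = 30.
φ(97^3) = 97^3 − 97^2 = 912673 − 9409 = 903264.
φ(151) = 151 − 1 = 150.
Since φ is multiplicative, φ(6720205698349) = 110 · 12 · 30 · 903264 · 150 = 5365388160000.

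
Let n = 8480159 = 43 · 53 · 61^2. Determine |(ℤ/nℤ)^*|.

φ(8480159) = 8480159 · (1 − 1/43) · (1 − 1/53) · (1 − 1/61)
       = 8480159 · 131040/139019 = 7993440.

7993440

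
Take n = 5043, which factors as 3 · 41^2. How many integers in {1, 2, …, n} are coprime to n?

3280

φ(5043) = 5043 · (1 − 1/3) · (1 − 1/41)
       = 5043 · 80/123 = 3280.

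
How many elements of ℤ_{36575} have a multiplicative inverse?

21600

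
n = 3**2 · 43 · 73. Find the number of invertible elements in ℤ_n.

18144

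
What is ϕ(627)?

360

Prime factorization: 627 = 3 · 11 · 19.
φ(3) = 3 − 1 = 2.
φ(11) = 11 − 1 = 10.
φ(19) = 19 − 1 = 18.
Multiply: 2 · 10 · 18 = 360.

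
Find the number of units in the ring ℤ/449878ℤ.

188760

First factor: 449878 = 2 × 11^3 × 13^2.
φ(449878) = 449878 · (1 − 1/2) · (1 − 1/11) · (1 − 1/13)
       = 449878 · 120/286 = 188760.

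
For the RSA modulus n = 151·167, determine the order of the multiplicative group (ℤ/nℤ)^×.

24900

For distinct primes, φ(pq) = (p−1)(q−1) = 150 × 166 = 24900.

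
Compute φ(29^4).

682892

φ(29^4) = 29^3·(29−1) = 24389·28 = 682892.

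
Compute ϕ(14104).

6720

Prime factorization: 14104 = 2^3 * 41 * 43.
φ(2^3) = 2^3 − 2^2 = 8 − 4 = 4.
φ(41) = 41 − 1 = 40.
φ(43) = 43 − 1 = 42.
Since φ is multiplicative, φ(14104) = 4 · 40 · 42 = 6720.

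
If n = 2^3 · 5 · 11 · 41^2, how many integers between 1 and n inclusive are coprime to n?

φ(739640) = 739640 · (1 − 1/2) · (1 − 1/5) · (1 − 1/11) · (1 − 1/41)
       = 739640 · 1600/4510 = 262400.

262400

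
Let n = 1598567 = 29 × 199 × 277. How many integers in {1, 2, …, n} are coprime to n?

φ(1598567) = 1598567 · (1 − 1/29) · (1 − 1/199) · (1 − 1/277)
       = 1598567 · 1530144/1598567 = 1530144.

1530144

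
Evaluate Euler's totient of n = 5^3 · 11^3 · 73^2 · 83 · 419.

φ(5^3) = 5^2·(5−1) = 25·4 = 100.
φ(11^3) = 11^3 − 11^2 = 1331 − 121 = 1210.
φ(73^2) = 73^2 − 73^1 = 5329 − 73 = 5256.
φ(83) = 83 − 1 = 82.
φ(419) = 419 − 1 = 418.
Since φ is multiplicative, φ(30833718565375) = 100 · 1210 · 5256 · 82 · 418 = 21798713376000.

21798713376000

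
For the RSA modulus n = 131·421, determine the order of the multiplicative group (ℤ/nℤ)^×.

54600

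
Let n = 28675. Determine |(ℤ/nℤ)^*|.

21600

28675 = 5^2 · 31 · 37.
φ(28675) = 28675 · (1 − 1/5) · (1 − 1/31) · (1 − 1/37)
       = 28675 · 4320/5735 = 21600.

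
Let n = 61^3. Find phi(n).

φ(61^3) = 61^3 − 61^2 = 226981 − 3721 = 223260.

223260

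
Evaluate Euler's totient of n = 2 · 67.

66

φ(134) = 134 · (1 − 1/2) · (1 − 1/67)
       = 134 · 66/134 = 66.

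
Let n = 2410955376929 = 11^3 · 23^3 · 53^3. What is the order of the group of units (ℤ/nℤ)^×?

2056926654640

φ(2410955376929) = 2410955376929 · (1 − 1/11) · (1 − 1/23) · (1 − 1/53)
       = 2410955376929 · 11440/13409 = 2056926654640.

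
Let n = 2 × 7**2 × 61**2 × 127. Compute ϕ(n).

φ(46311566) = 46311566 · (1 − 1/2) · (1 − 1/7) · (1 − 1/61) · (1 − 1/127)
       = 46311566 · 45360/108458 = 19368720.

19368720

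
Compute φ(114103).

96800

Factor 114103: 114103 = 11^2 × 23 × 41.
φ(114103) = 114103 · (1 − 1/11) · (1 − 1/23) · (1 − 1/41)
       = 114103 · 8800/10373 = 96800.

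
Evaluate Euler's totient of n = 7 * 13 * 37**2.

95904

φ(124579) = 124579 · (1 − 1/7) · (1 − 1/13) · (1 − 1/37)
       = 124579 · 2592/3367 = 95904.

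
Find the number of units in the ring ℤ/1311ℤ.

Prime factorization: 1311 = 3 · 19 · 23.
φ(1311) = 1311 · (1 − 1/3) · (1 − 1/19) · (1 − 1/23)
       = 1311 · 792/1311 = 792.

792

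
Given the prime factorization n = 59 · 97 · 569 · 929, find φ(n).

2934915072

φ(59) = 59 − 1 = 58.
φ(97) = 97 − 1 = 96.
φ(569) = 569 − 1 = 568.
φ(929) = 929 − 1 = 928.
Since φ is multiplicative, φ(3025183523) = 58 · 96 · 568 · 928 = 2934915072.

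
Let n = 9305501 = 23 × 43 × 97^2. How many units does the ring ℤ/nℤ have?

8604288

φ(23) = 23 − 1 = 22.
φ(43) = 43 − 1 = 42.
φ(97^2) = 97^2 − 97^1 = 9409 − 97 = 9312.
Multiply: 22 · 42 · 9312 = 8604288.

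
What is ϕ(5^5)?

φ(5^5) = 5^5 − 5^4 = 3125 − 625 = 2500.

2500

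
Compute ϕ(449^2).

201152

φ(201601) = 201601 · (1 − 1/449)
       = 201601 · 448/449 = 201152.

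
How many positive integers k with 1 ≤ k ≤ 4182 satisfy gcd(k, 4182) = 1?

Prime factorization: 4182 = 2 · 3 · 17 · 41.
φ(2) = 2 − 1 = 1.
φ(3) = 3 − 1 = 2.
φ(17) = 17 − 1 = 16.
φ(41) = 41 − 1 = 40.
φ(4182) = 1 × 2 × 16 × 40 = 1280.

1280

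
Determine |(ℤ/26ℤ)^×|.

12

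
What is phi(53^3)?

146068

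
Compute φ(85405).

Prime factorization: 85405 = 5 · 19 · 29 · 31.
φ(85405) = 85405 · (1 − 1/5) · (1 − 1/19) · (1 − 1/29) · (1 − 1/31)
       = 85405 · 60480/85405 = 60480.

60480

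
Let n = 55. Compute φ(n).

40

Factor 55: 55 = 5 × 11.
φ(5) = 5 − 1 = 4.
φ(11) = 11 − 1 = 10.
φ(55) = 4 × 10 = 40.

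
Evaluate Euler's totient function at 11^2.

φ(121) = 121 · (1 − 1/11)
       = 121 · 10/11 = 110.

110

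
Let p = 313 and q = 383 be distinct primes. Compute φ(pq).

φ(n) = (p − 1)(q − 1) = (313−1)(383−1) = 312·382 = 119184.

119184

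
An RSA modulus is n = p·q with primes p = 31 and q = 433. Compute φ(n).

φ(31) = 31 − 1 = 30.
φ(433) = 433 − 1 = 432.
Multiply: 30 · 432 = 12960.

12960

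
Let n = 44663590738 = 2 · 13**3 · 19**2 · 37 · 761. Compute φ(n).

φ(44663590738) = 44663590738 · (1 − 1/2) · (1 − 1/13) · (1 − 1/19) · (1 − 1/37) · (1 − 1/761)
       = 44663590738 · 5909760/13909558 = 18976239360.

18976239360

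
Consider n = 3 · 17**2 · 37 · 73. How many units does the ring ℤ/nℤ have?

1410048

φ(3) = 3 − 1 = 2.
φ(17^2) = 17^1·(17−1) = 17·16 = 272.
φ(37) = 37 − 1 = 36.
φ(73) = 73 − 1 = 72.
Since φ is multiplicative, φ(2341767) = 2 · 272 · 36 · 72 = 1410048.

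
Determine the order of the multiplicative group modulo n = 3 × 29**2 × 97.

155904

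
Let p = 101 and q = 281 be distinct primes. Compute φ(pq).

28000

φ(pq) = (p−1)(q−1) = 100 · 280 = 28000.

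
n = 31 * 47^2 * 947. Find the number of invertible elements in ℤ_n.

φ(64849613) = 64849613 · (1 − 1/31) · (1 − 1/47) · (1 − 1/947)
       = 64849613 · 1305480/1379779 = 61357560.

61357560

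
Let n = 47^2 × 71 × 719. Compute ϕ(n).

φ(47^2) = 47^2 − 47^1 = 2209 − 47 = 2162.
φ(71) = 71 − 1 = 70.
φ(719) = 719 − 1 = 718.
Since φ is multiplicative, φ(112767241) = 2162 · 70 · 718 = 108662120.

108662120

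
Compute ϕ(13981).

13981 = 11 · 31 · 41.
φ(13981) = 13981 · (1 − 1/11) · (1 − 1/31) · (1 − 1/41)
       = 13981 · 12000/13981 = 12000.

12000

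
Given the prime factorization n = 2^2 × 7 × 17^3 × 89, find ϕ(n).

4882944

φ(12243196) = 12243196 · (1 − 1/2) · (1 − 1/7) · (1 − 1/17) · (1 − 1/89)
       = 12243196 · 8448/21182 = 4882944.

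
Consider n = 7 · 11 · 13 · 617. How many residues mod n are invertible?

443520

φ(7) = 7 − 1 = 6.
φ(11) = 11 − 1 = 10.
φ(13) = 13 − 1 = 12.
φ(617) = 617 − 1 = 616.
Since φ is multiplicative, φ(617617) = 6 · 10 · 12 · 616 = 443520.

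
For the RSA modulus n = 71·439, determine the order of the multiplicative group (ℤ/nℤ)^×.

30660

φ(pq) = (p−1)(q−1) = 70 · 438 = 30660.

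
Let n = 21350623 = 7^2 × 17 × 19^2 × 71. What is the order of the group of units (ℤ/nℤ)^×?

φ(7^2) = 7^1·(7−1) = 7·6 = 42.
φ(17) = 17 − 1 = 16.
φ(19^2) = 19^2 − 19^1 = 361 − 19 = 342.
φ(71) = 71 − 1 = 70.
Since φ is multiplicative, φ(21350623) = 42 · 16 · 342 · 70 = 16087680.

16087680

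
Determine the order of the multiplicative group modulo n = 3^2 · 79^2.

φ(56169) = 56169 · (1 − 1/3) · (1 − 1/79)
       = 56169 · 156/237 = 36972.

36972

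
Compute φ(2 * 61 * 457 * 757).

20684160

φ(2) = 2 − 1 = 1.
φ(61) = 61 − 1 = 60.
φ(457) = 457 − 1 = 456.
φ(757) = 757 − 1 = 756.
Since φ is multiplicative, φ(42205778) = 1 · 60 · 456 · 756 = 20684160.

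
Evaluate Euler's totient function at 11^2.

φ(11^2) = 11^2 − 11^1 = 121 − 11 = 110.

110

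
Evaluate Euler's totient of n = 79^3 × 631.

φ(79^3) = 79^2·(79−1) = 6241·78 = 486798.
φ(631) = 631 − 1 = 630.
Multiply: 486798 · 630 = 306682740.

306682740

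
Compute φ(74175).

36960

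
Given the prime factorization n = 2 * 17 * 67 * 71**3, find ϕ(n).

φ(815321258) = 815321258 · (1 − 1/2) · (1 − 1/17) · (1 − 1/67) · (1 − 1/71)
       = 815321258 · 73920/161738 = 372630720.

372630720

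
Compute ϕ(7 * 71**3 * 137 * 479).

137636237760

φ(164410354871) = 164410354871 · (1 − 1/7) · (1 − 1/71) · (1 − 1/137) · (1 − 1/479)
       = 164410354871 · 27303360/32614631 = 137636237760.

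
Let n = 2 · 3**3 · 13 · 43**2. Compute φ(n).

390096

φ(2) = 2 − 1 = 1.
φ(3^3) = 3^3 − 3^2 = 27 − 9 = 18.
φ(13) = 13 − 1 = 12.
φ(43^2) = 43^2 − 43^1 = 1849 − 43 = 1806.
Multiply: 1 · 18 · 12 · 1806 = 390096.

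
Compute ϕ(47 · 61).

φ(2867) = 2867 · (1 − 1/47) · (1 − 1/61)
       = 2867 · 2760/2867 = 2760.

2760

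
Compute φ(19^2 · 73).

24624

φ(19^2) = 19^1·(19−1) = 19·18 = 342.
φ(73) = 73 − 1 = 72.
Since φ is multiplicative, φ(26353) = 342 · 72 = 24624.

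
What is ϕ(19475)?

14400

Factor 19475: 19475 = 5^2 * 19 * 41.
φ(19475) = 19475 · (1 − 1/5) · (1 − 1/19) · (1 − 1/41)
       = 19475 · 2880/3895 = 14400.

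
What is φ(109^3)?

φ(1295029) = 1295029 · (1 − 1/109)
       = 1295029 · 108/109 = 1283148.

1283148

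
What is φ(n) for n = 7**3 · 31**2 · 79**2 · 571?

960344002800

φ(7^3) = 7^3 − 7^2 = 343 − 49 = 294.
φ(31^2) = 31^2 − 31^1 = 961 − 31 = 930.
φ(79^2) = 79^2 − 79^1 = 6241 − 79 = 6162.
φ(571) = 571 − 1 = 570.
Multiply: 294 · 930 · 6162 · 570 = 960344002800.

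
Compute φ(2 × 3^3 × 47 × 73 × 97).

φ(17971578) = 17971578 · (1 − 1/2) · (1 − 1/3) · (1 − 1/47) · (1 − 1/73) · (1 − 1/97)
       = 17971578 · 635904/1996842 = 5723136.

5723136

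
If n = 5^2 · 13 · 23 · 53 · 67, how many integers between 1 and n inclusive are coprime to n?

φ(26543725) = 26543725 · (1 − 1/5) · (1 − 1/13) · (1 − 1/23) · (1 − 1/53) · (1 − 1/67)
       = 26543725 · 3624192/5308745 = 18120960.

18120960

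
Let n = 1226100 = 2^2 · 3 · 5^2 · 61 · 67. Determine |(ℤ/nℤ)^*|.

φ(1226100) = 1226100 · (1 − 1/2) · (1 − 1/3) · (1 − 1/5) · (1 − 1/61) · (1 − 1/67)
       = 1226100 · 31680/122610 = 316800.

316800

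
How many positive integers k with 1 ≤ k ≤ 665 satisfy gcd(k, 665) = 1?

Prime factorization: 665 = 5 × 7 × 19.
φ(5) = 5 − 1 = 4.
φ(7) = 7 − 1 = 6.
φ(19) = 19 − 1 = 18.
Since φ is multiplicative, φ(665) = 4 · 6 · 18 = 432.

432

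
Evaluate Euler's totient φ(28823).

28823 = 19 · 37 · 41.
φ(28823) = 28823 · (1 − 1/19) · (1 − 1/37) · (1 − 1/41)
       = 28823 · 25920/28823 = 25920.

25920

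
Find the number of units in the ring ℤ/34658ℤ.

15120

Factor 34658: 34658 = 2 · 13 · 31 · 43.
φ(34658) = 34658 · (1 − 1/2) · (1 − 1/13) · (1 − 1/31) · (1 − 1/43)
       = 34658 · 15120/34658 = 15120.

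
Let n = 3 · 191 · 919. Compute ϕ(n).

φ(526587) = 526587 · (1 − 1/3) · (1 − 1/191) · (1 − 1/919)
       = 526587 · 348840/526587 = 348840.

348840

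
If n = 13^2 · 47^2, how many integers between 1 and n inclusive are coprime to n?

φ(373321) = 373321 · (1 − 1/13) · (1 − 1/47)
       = 373321 · 552/611 = 337272.

337272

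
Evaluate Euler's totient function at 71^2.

4970

φ(5041) = 5041 · (1 − 1/71)
       = 5041 · 70/71 = 4970.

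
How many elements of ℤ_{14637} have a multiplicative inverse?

7680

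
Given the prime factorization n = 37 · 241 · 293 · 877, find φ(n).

2210042880

φ(37) = 37 − 1 = 36.
φ(241) = 241 − 1 = 240.
φ(293) = 293 − 1 = 292.
φ(877) = 877 − 1 = 876.
φ(2291321237) = 36 × 240 × 292 × 876 = 2210042880.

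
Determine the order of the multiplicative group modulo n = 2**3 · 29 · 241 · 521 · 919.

12831436800

φ(26770609688) = 26770609688 · (1 − 1/2) · (1 − 1/29) · (1 − 1/241) · (1 − 1/521) · (1 − 1/919)
       = 26770609688 · 3207859200/6692652422 = 12831436800.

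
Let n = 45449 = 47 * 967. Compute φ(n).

44436

φ(47) = 47 − 1 = 46.
φ(967) = 967 − 1 = 966.
Since φ is multiplicative, φ(45449) = 46 · 966 = 44436.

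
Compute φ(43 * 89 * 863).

φ(43) = 43 − 1 = 42.
φ(89) = 89 − 1 = 88.
φ(863) = 863 − 1 = 862.
φ(3302701) = 42 × 88 × 862 = 3185952.

3185952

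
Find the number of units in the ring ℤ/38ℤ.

Factor 38: 38 = 2 * 19.
φ(38) = 38 · (1 − 1/2) · (1 − 1/19)
       = 38 · 18/38 = 18.

18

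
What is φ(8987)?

8987 = 11 × 19 × 43.
φ(11) = 11 − 1 = 10.
φ(19) = 19 − 1 = 18.
φ(43) = 43 − 1 = 42.
φ(8987) = 10 × 18 × 42 = 7560.

7560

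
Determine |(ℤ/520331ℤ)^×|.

423360

520331 = 7^3 × 37 × 41.
φ(7^3) = 7^3 − 7^2 = 343 − 49 = 294.
φ(37) = 37 − 1 = 36.
φ(41) = 41 − 1 = 40.
φ(520331) = 294 × 36 × 40 = 423360.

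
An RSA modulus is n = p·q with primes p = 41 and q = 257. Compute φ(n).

10240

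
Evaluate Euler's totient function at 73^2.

φ(5329) = 5329 · (1 − 1/73)
       = 5329 · 72/73 = 5256.

5256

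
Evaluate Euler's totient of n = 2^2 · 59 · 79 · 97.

φ(2^2) = 2^1·(2−1) = 2·1 = 2.
φ(59) = 59 − 1 = 58.
φ(79) = 79 − 1 = 78.
φ(97) = 97 − 1 = 96.
φ(1808468) = 2 × 58 × 78 × 96 = 868608.

868608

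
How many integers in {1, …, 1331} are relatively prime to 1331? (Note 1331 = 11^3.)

φ(1331) = 1331 · (1 − 1/11)
       = 1331 · 10/11 = 1210.

1210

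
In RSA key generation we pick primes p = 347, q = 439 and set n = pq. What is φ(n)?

151548

φ(pq) = (p−1)(q−1) = 346 · 438 = 151548.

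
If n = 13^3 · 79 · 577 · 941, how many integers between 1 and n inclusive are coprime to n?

φ(13^3) = 13^2·(13−1) = 169·12 = 2028.
φ(79) = 79 − 1 = 78.
φ(577) = 577 − 1 = 576.
φ(941) = 941 − 1 = 940.
φ(94237245791) = 2028 × 78 × 576 × 940 = 85647144960.

85647144960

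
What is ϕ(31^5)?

φ(31^5) = 31^4·(31−1) = 923521·30 = 27705630.

27705630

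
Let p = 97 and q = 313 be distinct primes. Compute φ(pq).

φ(n) = (p − 1)(q − 1) = (97−1)(313−1) = 96·312 = 29952.

29952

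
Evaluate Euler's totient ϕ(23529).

23529 = 3 · 11 · 23 · 31.
φ(3) = 3 − 1 = 2.
φ(11) = 11 − 1 = 10.
φ(23) = 23 − 1 = 22.
φ(31) = 31 − 1 = 30.
φ(23529) = 2 × 10 × 22 × 30 = 13200.

13200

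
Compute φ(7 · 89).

528

φ(623) = 623 · (1 − 1/7) · (1 − 1/89)
       = 623 · 528/623 = 528.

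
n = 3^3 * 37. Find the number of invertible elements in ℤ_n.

648

φ(3^3) = 3^3 − 3^2 = 27 − 9 = 18.
φ(37) = 37 − 1 = 36.
Since φ is multiplicative, φ(999) = 18 · 36 = 648.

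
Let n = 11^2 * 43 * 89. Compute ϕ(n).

φ(11^2) = 11^1·(11−1) = 11·10 = 110.
φ(43) = 43 − 1 = 42.
φ(89) = 89 − 1 = 88.
Since φ is multiplicative, φ(463067) = 110 · 42 · 88 = 406560.

406560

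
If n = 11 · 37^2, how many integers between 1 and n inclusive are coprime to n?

13320

φ(11) = 11 − 1 = 10.
φ(37^2) = 37^2 − 37^1 = 1369 − 37 = 1332.
Since φ is multiplicative, φ(15059) = 10 · 1332 = 13320.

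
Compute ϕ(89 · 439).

38544

φ(39071) = 39071 · (1 − 1/89) · (1 − 1/439)
       = 39071 · 38544/39071 = 38544.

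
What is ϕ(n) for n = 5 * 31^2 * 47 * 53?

8898240

φ(11969255) = 11969255 · (1 − 1/5) · (1 − 1/31) · (1 − 1/47) · (1 − 1/53)
       = 11969255 · 287040/386105 = 8898240.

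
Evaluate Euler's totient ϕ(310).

First factor: 310 = 2 · 5 · 31.
φ(310) = 310 · (1 − 1/2) · (1 − 1/5) · (1 − 1/31)
       = 310 · 120/310 = 120.

120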